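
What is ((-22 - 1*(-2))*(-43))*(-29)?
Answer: -24940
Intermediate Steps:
((-22 - 1*(-2))*(-43))*(-29) = ((-22 + 2)*(-43))*(-29) = -20*(-43)*(-29) = 860*(-29) = -24940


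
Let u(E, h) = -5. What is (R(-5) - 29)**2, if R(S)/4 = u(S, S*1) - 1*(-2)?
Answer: 1681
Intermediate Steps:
R(S) = -12 (R(S) = 4*(-5 - 1*(-2)) = 4*(-5 + 2) = 4*(-3) = -12)
(R(-5) - 29)**2 = (-12 - 29)**2 = (-41)**2 = 1681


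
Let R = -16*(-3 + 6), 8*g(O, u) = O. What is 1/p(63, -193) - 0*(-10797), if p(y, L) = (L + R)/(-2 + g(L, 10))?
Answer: 209/1928 ≈ 0.10840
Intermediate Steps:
g(O, u) = O/8
R = -48 ≈ -48.000
p(y, L) = (-48 + L)/(-2 + L/8) (p(y, L) = (L - 48)/(-2 + L/8) = (-48 + L)/(-2 + L/8))
1/p(63, -193) - 0*(-10797) = 1/(8*(-48 - 193)/(-16 - 193)) - 0*(-10797) = 1/(8*(-241)/(-209)) - 1*0 = 1/(8*(-1/209)*(-241)) + 0 = 1/(1928/209) + 0 = 209/1928 + 0 = 209/1928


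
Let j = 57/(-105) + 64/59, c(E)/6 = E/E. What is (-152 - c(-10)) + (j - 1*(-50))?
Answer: -221901/2065 ≈ -107.46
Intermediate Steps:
c(E) = 6 (c(E) = 6*(E/E) = 6*1 = 6)
j = 1119/2065 (j = 57*(-1/105) + 64*(1/59) = -19/35 + 64/59 = 1119/2065 ≈ 0.54189)
(-152 - c(-10)) + (j - 1*(-50)) = (-152 - 1*6) + (1119/2065 - 1*(-50)) = (-152 - 6) + (1119/2065 + 50) = -158 + 104369/2065 = -221901/2065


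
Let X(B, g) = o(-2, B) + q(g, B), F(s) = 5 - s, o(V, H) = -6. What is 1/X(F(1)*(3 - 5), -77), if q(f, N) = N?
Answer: -1/14 ≈ -0.071429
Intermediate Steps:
X(B, g) = -6 + B
1/X(F(1)*(3 - 5), -77) = 1/(-6 + (5 - 1*1)*(3 - 5)) = 1/(-6 + (5 - 1)*(-2)) = 1/(-6 + 4*(-2)) = 1/(-6 - 8) = 1/(-14) = -1/14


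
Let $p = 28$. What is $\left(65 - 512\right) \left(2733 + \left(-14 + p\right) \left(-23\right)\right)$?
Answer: $-1077717$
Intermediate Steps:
$\left(65 - 512\right) \left(2733 + \left(-14 + p\right) \left(-23\right)\right) = \left(65 - 512\right) \left(2733 + \left(-14 + 28\right) \left(-23\right)\right) = - 447 \left(2733 + 14 \left(-23\right)\right) = - 447 \left(2733 - 322\right) = \left(-447\right) 2411 = -1077717$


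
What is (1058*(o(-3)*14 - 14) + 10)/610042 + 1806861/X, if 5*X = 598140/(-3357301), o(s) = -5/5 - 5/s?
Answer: -205590127094990433/4054339132 ≈ -5.0709e+7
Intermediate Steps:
o(s) = -1 - 5/s (o(s) = -5*⅕ - 5/s = -1 - 5/s)
X = -119628/3357301 (X = (598140/(-3357301))/5 = (598140*(-1/3357301))/5 = (⅕)*(-598140/3357301) = -119628/3357301 ≈ -0.035632)
(1058*(o(-3)*14 - 14) + 10)/610042 + 1806861/X = (1058*(((-5 - 1*(-3))/(-3))*14 - 14) + 10)/610042 + 1806861/(-119628/3357301) = (1058*(-(-5 + 3)/3*14 - 14) + 10)*(1/610042) + 1806861*(-3357301/119628) = (1058*(-⅓*(-2)*14 - 14) + 10)*(1/610042) - 2022058747387/39876 = (1058*((⅔)*14 - 14) + 10)*(1/610042) - 2022058747387/39876 = (1058*(28/3 - 14) + 10)*(1/610042) - 2022058747387/39876 = (1058*(-14/3) + 10)*(1/610042) - 2022058747387/39876 = (-14812/3 + 10)*(1/610042) - 2022058747387/39876 = -14782/3*1/610042 - 2022058747387/39876 = -7391/915063 - 2022058747387/39876 = -205590127094990433/4054339132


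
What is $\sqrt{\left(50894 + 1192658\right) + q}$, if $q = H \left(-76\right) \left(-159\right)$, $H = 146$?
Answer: $14 \sqrt{15346} \approx 1734.3$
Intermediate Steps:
$q = 1764264$ ($q = 146 \left(-76\right) \left(-159\right) = \left(-11096\right) \left(-159\right) = 1764264$)
$\sqrt{\left(50894 + 1192658\right) + q} = \sqrt{\left(50894 + 1192658\right) + 1764264} = \sqrt{1243552 + 1764264} = \sqrt{3007816} = 14 \sqrt{15346}$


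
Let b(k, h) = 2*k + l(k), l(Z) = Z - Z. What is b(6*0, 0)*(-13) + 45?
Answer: 45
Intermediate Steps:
l(Z) = 0
b(k, h) = 2*k (b(k, h) = 2*k + 0 = 2*k)
b(6*0, 0)*(-13) + 45 = (2*(6*0))*(-13) + 45 = (2*0)*(-13) + 45 = 0*(-13) + 45 = 0 + 45 = 45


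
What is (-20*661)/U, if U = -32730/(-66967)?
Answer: -88530374/3273 ≈ -27049.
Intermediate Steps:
U = 32730/66967 (U = -32730*(-1/66967) = 32730/66967 ≈ 0.48875)
(-20*661)/U = (-20*661)/(32730/66967) = -13220*66967/32730 = -88530374/3273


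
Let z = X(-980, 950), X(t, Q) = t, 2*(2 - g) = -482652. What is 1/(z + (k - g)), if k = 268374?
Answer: 1/26066 ≈ 3.8364e-5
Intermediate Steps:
g = 241328 (g = 2 - 1/2*(-482652) = 2 + 241326 = 241328)
z = -980
1/(z + (k - g)) = 1/(-980 + (268374 - 1*241328)) = 1/(-980 + (268374 - 241328)) = 1/(-980 + 27046) = 1/26066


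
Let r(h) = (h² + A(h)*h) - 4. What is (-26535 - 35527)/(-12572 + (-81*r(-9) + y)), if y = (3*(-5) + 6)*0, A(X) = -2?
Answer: 4774/1559 ≈ 3.0622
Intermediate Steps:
r(h) = -4 + h² - 2*h (r(h) = (h² - 2*h) - 4 = -4 + h² - 2*h)
y = 0 (y = (-15 + 6)*0 = -9*0 = 0)
(-26535 - 35527)/(-12572 + (-81*r(-9) + y)) = (-26535 - 35527)/(-12572 + (-81*(-4 + (-9)² - 2*(-9)) + 0)) = -62062/(-12572 + (-81*(-4 + 81 + 18) + 0)) = -62062/(-12572 + (-81*95 + 0)) = -62062/(-12572 + (-7695 + 0)) = -62062/(-12572 - 7695) = -62062/(-20267) = -62062*(-1/20267) = 4774/1559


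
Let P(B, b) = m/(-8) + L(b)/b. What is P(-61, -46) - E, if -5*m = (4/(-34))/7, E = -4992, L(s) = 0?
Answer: 11880959/2380 ≈ 4992.0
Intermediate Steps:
m = 2/595 (m = -4/(-34)/(5*7) = -4*(-1/34)/(5*7) = -(-2)/(85*7) = -1/5*(-2/119) = 2/595 ≈ 0.0033613)
P(B, b) = -1/2380 (P(B, b) = (2/595)/(-8) + 0/b = (2/595)*(-1/8) + 0 = -1/2380 + 0 = -1/2380)
P(-61, -46) - E = -1/2380 - 1*(-4992) = -1/2380 + 4992 = 11880959/2380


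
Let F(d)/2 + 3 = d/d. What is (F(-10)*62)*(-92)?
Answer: 22816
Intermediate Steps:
F(d) = -4 (F(d) = -6 + 2*(d/d) = -6 + 2*1 = -6 + 2 = -4)
(F(-10)*62)*(-92) = -4*62*(-92) = -248*(-92) = 22816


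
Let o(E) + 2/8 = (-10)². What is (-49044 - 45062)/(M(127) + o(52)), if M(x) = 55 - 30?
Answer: -376424/499 ≈ -754.36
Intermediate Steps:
o(E) = 399/4 (o(E) = -¼ + (-10)² = -¼ + 100 = 399/4)
M(x) = 25
(-49044 - 45062)/(M(127) + o(52)) = (-49044 - 45062)/(25 + 399/4) = -94106/499/4 = -94106*4/499 = -376424/499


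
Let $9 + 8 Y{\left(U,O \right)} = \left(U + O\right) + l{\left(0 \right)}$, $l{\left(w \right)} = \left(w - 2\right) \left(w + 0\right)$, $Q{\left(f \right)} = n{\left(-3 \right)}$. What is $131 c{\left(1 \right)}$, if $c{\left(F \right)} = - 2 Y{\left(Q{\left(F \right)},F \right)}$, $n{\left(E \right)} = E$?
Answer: $\frac{1441}{4} \approx 360.25$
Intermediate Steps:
$Q{\left(f \right)} = -3$
$l{\left(w \right)} = w \left(-2 + w\right)$ ($l{\left(w \right)} = \left(-2 + w\right) w = w \left(-2 + w\right)$)
$Y{\left(U,O \right)} = - \frac{9}{8} + \frac{O}{8} + \frac{U}{8}$ ($Y{\left(U,O \right)} = - \frac{9}{8} + \frac{\left(U + O\right) + 0 \left(-2 + 0\right)}{8} = - \frac{9}{8} + \frac{\left(O + U\right) + 0 \left(-2\right)}{8} = - \frac{9}{8} + \frac{\left(O + U\right) + 0}{8} = - \frac{9}{8} + \frac{O + U}{8} = - \frac{9}{8} + \left(\frac{O}{8} + \frac{U}{8}\right) = - \frac{9}{8} + \frac{O}{8} + \frac{U}{8}$)
$c{\left(F \right)} = 3 - \frac{F}{4}$ ($c{\left(F \right)} = - 2 \left(- \frac{9}{8} + \frac{F}{8} + \frac{1}{8} \left(-3\right)\right) = - 2 \left(- \frac{9}{8} + \frac{F}{8} - \frac{3}{8}\right) = - 2 \left(- \frac{3}{2} + \frac{F}{8}\right) = 3 - \frac{F}{4}$)
$131 c{\left(1 \right)} = 131 \left(3 - \frac{1}{4}\right) = 131 \cdot \frac{11}{4} = \frac{1441}{4}$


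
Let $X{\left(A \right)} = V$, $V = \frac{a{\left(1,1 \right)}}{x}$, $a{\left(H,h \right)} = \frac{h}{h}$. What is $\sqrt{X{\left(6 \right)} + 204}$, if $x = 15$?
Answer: $\frac{\sqrt{45915}}{15} \approx 14.285$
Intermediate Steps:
$a{\left(H,h \right)} = 1$
$V = \frac{1}{15}$ ($V = 1 \cdot \frac{1}{15} = \frac{1}{15} \approx 0.066667$)
$X{\left(A \right)} = \frac{1}{15}$
$\sqrt{X{\left(6 \right)} + 204} = \sqrt{\frac{1}{15} + 204} = \sqrt{\frac{3061}{15}} = \frac{\sqrt{45915}}{15}$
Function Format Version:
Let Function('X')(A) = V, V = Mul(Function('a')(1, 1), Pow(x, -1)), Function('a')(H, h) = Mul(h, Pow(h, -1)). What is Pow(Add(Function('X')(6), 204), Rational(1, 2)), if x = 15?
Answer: Mul(Rational(1, 15), Pow(45915, Rational(1, 2))) ≈ 14.285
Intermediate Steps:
Function('a')(H, h) = 1
V = Rational(1, 15) (V = Mul(1, Pow(15, -1)) = Mul(1, Rational(1, 15)) = Rational(1, 15) ≈ 0.066667)
Function('X')(A) = Rational(1, 15)
Pow(Add(Function('X')(6), 204), Rational(1, 2)) = Pow(Add(Rational(1, 15), 204), Rational(1, 2)) = Pow(Rational(3061, 15), Rational(1, 2)) = Mul(Rational(1, 15), Pow(45915, Rational(1, 2)))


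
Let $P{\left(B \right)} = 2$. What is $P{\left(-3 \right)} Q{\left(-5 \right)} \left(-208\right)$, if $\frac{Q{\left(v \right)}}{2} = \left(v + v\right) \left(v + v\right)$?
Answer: $-83200$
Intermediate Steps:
$Q{\left(v \right)} = 8 v^{2}$ ($Q{\left(v \right)} = 2 \left(v + v\right) \left(v + v\right) = 2 \cdot 2 v 2 v = 2 \cdot 4 v^{2} = 8 v^{2}$)
$P{\left(-3 \right)} Q{\left(-5 \right)} \left(-208\right) = 2 \cdot 8 \left(-5\right)^{2} \left(-208\right) = 2 \cdot 8 \cdot 25 \left(-208\right) = 2 \cdot 200 \left(-208\right) = 400 \left(-208\right) = -83200$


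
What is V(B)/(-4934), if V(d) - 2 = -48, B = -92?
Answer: 23/2467 ≈ 0.0093231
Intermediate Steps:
V(d) = -46 (V(d) = 2 - 48 = -46)
V(B)/(-4934) = -46/(-4934) = -46*(-1/4934) = 23/2467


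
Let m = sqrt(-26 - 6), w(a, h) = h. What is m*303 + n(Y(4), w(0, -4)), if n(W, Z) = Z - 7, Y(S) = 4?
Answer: -11 + 1212*I*sqrt(2) ≈ -11.0 + 1714.0*I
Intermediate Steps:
m = 4*I*sqrt(2) (m = sqrt(-32) = 4*I*sqrt(2) ≈ 5.6569*I)
n(W, Z) = -7 + Z
m*303 + n(Y(4), w(0, -4)) = (4*I*sqrt(2))*303 + (-7 - 4) = 1212*I*sqrt(2) - 11 = -11 + 1212*I*sqrt(2)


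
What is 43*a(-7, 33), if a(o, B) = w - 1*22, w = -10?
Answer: -1376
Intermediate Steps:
a(o, B) = -32 (a(o, B) = -10 - 1*22 = -10 - 22 = -32)
43*a(-7, 33) = 43*(-32) = -1376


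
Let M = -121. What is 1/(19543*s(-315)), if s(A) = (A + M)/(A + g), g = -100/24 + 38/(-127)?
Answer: 243433/6492809976 ≈ 3.7493e-5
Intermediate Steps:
g = -3403/762 (g = -100*1/24 + 38*(-1/127) = -25/6 - 38/127 = -3403/762 ≈ -4.4659)
s(A) = (-121 + A)/(-3403/762 + A) (s(A) = (A - 121)/(A - 3403/762) = (-121 + A)/(-3403/762 + A))
1/(19543*s(-315)) = 1/(19543*((762*(-121 - 315)/(-3403 + 762*(-315))))) = 1/(19543*((762*(-436)/(-3403 - 240030)))) = 1/(19543*((762*(-436)/(-243433)))) = 1/(19543*((762*(-1/243433)*(-436)))) = 1/(19543*(332232/243433)) = (1/19543)*(243433/332232) = 243433/6492809976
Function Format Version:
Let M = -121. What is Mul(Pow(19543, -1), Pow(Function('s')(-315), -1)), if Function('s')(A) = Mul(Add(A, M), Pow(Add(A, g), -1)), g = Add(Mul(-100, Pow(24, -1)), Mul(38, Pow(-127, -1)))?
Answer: Rational(243433, 6492809976) ≈ 3.7493e-5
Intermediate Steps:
g = Rational(-3403, 762) (g = Add(Mul(-100, Rational(1, 24)), Mul(38, Rational(-1, 127))) = Add(Rational(-25, 6), Rational(-38, 127)) = Rational(-3403, 762) ≈ -4.4659)
Function('s')(A) = Mul(Pow(Add(Rational(-3403, 762), A), -1), Add(-121, A)) (Function('s')(A) = Mul(Add(A, -121), Pow(Add(A, Rational(-3403, 762)), -1)) = Mul(Add(-121, A), Pow(Add(Rational(-3403, 762), A), -1)) = Mul(Pow(Add(Rational(-3403, 762), A), -1), Add(-121, A)))
Mul(Pow(19543, -1), Pow(Function('s')(-315), -1)) = Mul(Pow(19543, -1), Pow(Mul(762, Pow(Add(-3403, Mul(762, -315)), -1), Add(-121, -315)), -1)) = Mul(Rational(1, 19543), Pow(Mul(762, Pow(Add(-3403, -240030), -1), -436), -1)) = Mul(Rational(1, 19543), Pow(Mul(762, Pow(-243433, -1), -436), -1)) = Mul(Rational(1, 19543), Pow(Mul(762, Rational(-1, 243433), -436), -1)) = Mul(Rational(1, 19543), Pow(Rational(332232, 243433), -1)) = Mul(Rational(1, 19543), Rational(243433, 332232)) = Rational(243433, 6492809976)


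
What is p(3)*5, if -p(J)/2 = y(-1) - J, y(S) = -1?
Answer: 40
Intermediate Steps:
p(J) = 2 + 2*J (p(J) = -2*(-1 - J) = 2 + 2*J)
p(3)*5 = (2 + 2*3)*5 = (2 + 6)*5 = 8*5 = 40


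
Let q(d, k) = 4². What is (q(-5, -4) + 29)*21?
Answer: 945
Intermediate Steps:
q(d, k) = 16
(q(-5, -4) + 29)*21 = (16 + 29)*21 = 45*21 = 945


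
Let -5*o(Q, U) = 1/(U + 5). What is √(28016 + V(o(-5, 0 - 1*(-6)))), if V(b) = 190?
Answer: 3*√3134 ≈ 167.95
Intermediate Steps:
o(Q, U) = -1/(5*(5 + U)) (o(Q, U) = -1/(5*(U + 5)) = -1/(5*(5 + U)))
√(28016 + V(o(-5, 0 - 1*(-6)))) = √(28016 + 190) = √28206 = 3*√3134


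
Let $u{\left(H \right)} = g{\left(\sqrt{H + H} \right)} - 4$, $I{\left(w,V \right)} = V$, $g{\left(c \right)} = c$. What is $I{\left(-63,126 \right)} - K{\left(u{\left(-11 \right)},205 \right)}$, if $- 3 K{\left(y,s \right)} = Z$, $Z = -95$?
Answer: $\frac{283}{3} \approx 94.333$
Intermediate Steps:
$u{\left(H \right)} = -4 + \sqrt{2} \sqrt{H}$ ($u{\left(H \right)} = \sqrt{H + H} - 4 = \sqrt{2 H} - 4 = \sqrt{2} \sqrt{H} - 4 = -4 + \sqrt{2} \sqrt{H}$)
$K{\left(y,s \right)} = \frac{95}{3}$ ($K{\left(y,s \right)} = \left(- \frac{1}{3}\right) \left(-95\right) = \frac{95}{3}$)
$I{\left(-63,126 \right)} - K{\left(u{\left(-11 \right)},205 \right)} = 126 - \frac{95}{3} = \frac{283}{3}$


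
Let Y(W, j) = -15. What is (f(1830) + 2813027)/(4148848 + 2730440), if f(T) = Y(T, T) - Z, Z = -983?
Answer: 2813995/6879288 ≈ 0.40905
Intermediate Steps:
f(T) = 968 (f(T) = -15 - 1*(-983) = -15 + 983 = 968)
(f(1830) + 2813027)/(4148848 + 2730440) = (968 + 2813027)/(4148848 + 2730440) = 2813995/6879288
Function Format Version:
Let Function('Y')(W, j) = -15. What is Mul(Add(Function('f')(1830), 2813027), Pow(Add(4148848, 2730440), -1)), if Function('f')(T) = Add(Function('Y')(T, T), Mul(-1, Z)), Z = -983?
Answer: Rational(2813995, 6879288) ≈ 0.40905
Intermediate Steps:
Function('f')(T) = 968 (Function('f')(T) = Add(-15, Mul(-1, -983)) = Add(-15, 983) = 968)
Mul(Add(Function('f')(1830), 2813027), Pow(Add(4148848, 2730440), -1)) = Mul(Add(968, 2813027), Pow(Add(4148848, 2730440), -1)) = Mul(2813995, Pow(6879288, -1)) = Mul(2813995, Rational(1, 6879288)) = Rational(2813995, 6879288)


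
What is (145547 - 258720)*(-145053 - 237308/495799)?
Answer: 8139104475965315/495799 ≈ 1.6416e+10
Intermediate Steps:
(145547 - 258720)*(-145053 - 237308/495799) = -113173*(-145053 - 237308*1/495799) = -113173*(-145053 - 237308/495799) = -113173*(-71917369655/495799) = 8139104475965315/495799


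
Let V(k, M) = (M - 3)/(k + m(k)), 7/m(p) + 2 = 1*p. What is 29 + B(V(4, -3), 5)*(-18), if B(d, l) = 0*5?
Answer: 29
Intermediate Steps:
m(p) = 7/(-2 + p) (m(p) = 7/(-2 + 1*p) = 7/(-2 + p))
V(k, M) = (-3 + M)/(k + 7/(-2 + k)) (V(k, M) = (M - 3)/(k + 7/(-2 + k)) = (-3 + M)/(k + 7/(-2 + k)))
B(d, l) = 0
29 + B(V(4, -3), 5)*(-18) = 29 + 0*(-18) = 29 + 0 = 29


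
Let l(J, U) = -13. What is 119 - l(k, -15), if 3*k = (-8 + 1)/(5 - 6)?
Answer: 132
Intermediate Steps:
k = 7/3 (k = ((-8 + 1)/(5 - 6))/3 = (-7/(-1))/3 = (-7*(-1))/3 = (⅓)*7 = 7/3 ≈ 2.3333)
119 - l(k, -15) = 119 - 1*(-13) = 119 + 13 = 132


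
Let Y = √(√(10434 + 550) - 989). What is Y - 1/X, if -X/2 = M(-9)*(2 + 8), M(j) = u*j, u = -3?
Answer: 1/540 + √(-989 + 2*√2746) ≈ 0.0018519 + 29.735*I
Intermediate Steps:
Y = √(-989 + 2*√2746) (Y = √(√10984 - 989) = √(2*√2746 - 989) = √(-989 + 2*√2746) ≈ 29.735*I)
M(j) = -3*j
X = -540 (X = -2*(-3*(-9))*(2 + 8) = -54*10 = -2*270 = -540)
Y - 1/X = √(-989 + 2*√2746) - 1/(-540) = √(-989 + 2*√2746) - 1*(-1/540) = √(-989 + 2*√2746) + 1/540 = 1/540 + √(-989 + 2*√2746)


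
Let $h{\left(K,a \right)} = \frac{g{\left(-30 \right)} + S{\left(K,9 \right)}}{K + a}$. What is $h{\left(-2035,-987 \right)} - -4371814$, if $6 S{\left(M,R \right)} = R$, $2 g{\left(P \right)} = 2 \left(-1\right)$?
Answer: $\frac{26423243815}{6044} \approx 4.3718 \cdot 10^{6}$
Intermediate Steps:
$g{\left(P \right)} = -1$ ($g{\left(P \right)} = \frac{2 \left(-1\right)}{2} = \frac{1}{2} \left(-2\right) = -1$)
$S{\left(M,R \right)} = \frac{R}{6}$
$h{\left(K,a \right)} = \frac{1}{2 \left(K + a\right)}$ ($h{\left(K,a \right)} = \frac{-1 + \frac{1}{6} \cdot 9}{K + a} = \frac{-1 + \frac{3}{2}}{K + a} = \frac{1}{2 \left(K + a\right)}$)
$h{\left(-2035,-987 \right)} - -4371814 = \frac{1}{2 \left(-2035 - 987\right)} - -4371814 = \frac{1}{2 \left(-3022\right)} + 4371814 = \frac{1}{2} \left(- \frac{1}{3022}\right) + 4371814 = - \frac{1}{6044} + 4371814 = \frac{26423243815}{6044}$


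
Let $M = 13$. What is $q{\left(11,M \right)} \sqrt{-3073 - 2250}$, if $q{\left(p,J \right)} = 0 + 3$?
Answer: $3 i \sqrt{5323} \approx 218.88 i$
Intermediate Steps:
$q{\left(p,J \right)} = 3$
$q{\left(11,M \right)} \sqrt{-3073 - 2250} = 3 \sqrt{-3073 - 2250} = 3 \sqrt{-5323} = 3 i \sqrt{5323}$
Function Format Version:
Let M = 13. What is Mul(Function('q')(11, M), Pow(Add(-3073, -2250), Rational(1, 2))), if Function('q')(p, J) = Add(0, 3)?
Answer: Mul(3, I, Pow(5323, Rational(1, 2))) ≈ Mul(218.88, I)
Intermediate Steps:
Function('q')(p, J) = 3
Mul(Function('q')(11, M), Pow(Add(-3073, -2250), Rational(1, 2))) = Mul(3, Pow(Add(-3073, -2250), Rational(1, 2))) = Mul(3, Pow(-5323, Rational(1, 2))) = Mul(3, Mul(I, Pow(5323, Rational(1, 2)))) = Mul(3, I, Pow(5323, Rational(1, 2)))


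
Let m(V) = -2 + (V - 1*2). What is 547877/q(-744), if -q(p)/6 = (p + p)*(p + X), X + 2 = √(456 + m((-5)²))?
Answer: -18578011/225650736 - 49807*√53/150433824 ≈ -0.084741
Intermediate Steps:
m(V) = -4 + V (m(V) = -2 + (V - 2) = -2 + (-2 + V) = -4 + V)
X = -2 + 3*√53 (X = -2 + √(456 + (-4 + (-5)²)) = -2 + √(456 + (-4 + 25)) = -2 + √(456 + 21) = -2 + √477 = -2 + 3*√53 ≈ 19.840)
q(p) = -12*p*(-2 + p + 3*√53) (q(p) = -6*(p + p)*(p + (-2 + 3*√53)) = -6*2*p*(-2 + p + 3*√53) = -12*p*(-2 + p + 3*√53))
547877/q(-744) = 547877/((12*(-744)*(2 - 1*(-744) - 3*√53))) = 547877/((12*(-744)*(2 + 744 - 3*√53))) = 547877/((12*(-744)*(746 - 3*√53))) = 547877/(-6660288 + 26784*√53)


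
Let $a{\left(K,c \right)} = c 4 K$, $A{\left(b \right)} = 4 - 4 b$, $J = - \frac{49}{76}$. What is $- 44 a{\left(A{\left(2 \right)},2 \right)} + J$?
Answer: $\frac{106959}{76} \approx 1407.4$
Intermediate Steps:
$J = - \frac{49}{76}$ ($J = \left(-49\right) \frac{1}{76} = - \frac{49}{76} \approx -0.64474$)
$a{\left(K,c \right)} = 4 K c$ ($a{\left(K,c \right)} = 4 c K = 4 K c$)
$- 44 a{\left(A{\left(2 \right)},2 \right)} + J = - 44 \cdot 4 \left(4 - 8\right) 2 - \frac{49}{76} = - 44 \cdot 4 \left(-4\right) 2 - \frac{49}{76} = \left(-44\right) \left(-32\right) - \frac{49}{76} = 1408 - \frac{49}{76} = \frac{106959}{76}$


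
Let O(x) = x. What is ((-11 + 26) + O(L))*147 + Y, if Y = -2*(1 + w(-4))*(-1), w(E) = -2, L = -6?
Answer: 1321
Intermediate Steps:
Y = -2 (Y = -2*(1 - 2)*(-1) = -2*(-1)*(-1) = 2*(-1) = -2)
((-11 + 26) + O(L))*147 + Y = ((-11 + 26) - 6)*147 - 2 = (15 - 6)*147 - 2 = 9*147 - 2 = 1323 - 2 = 1321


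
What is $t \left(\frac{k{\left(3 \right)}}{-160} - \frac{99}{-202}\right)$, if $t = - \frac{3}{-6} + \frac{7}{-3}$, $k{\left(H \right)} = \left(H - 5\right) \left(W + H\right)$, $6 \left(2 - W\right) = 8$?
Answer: $- \frac{142901}{145440} \approx -0.98254$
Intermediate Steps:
$W = \frac{2}{3}$ ($W = 2 - \frac{4}{3} = \frac{2}{3} \approx 0.66667$)
$k{\left(H \right)} = \left(-5 + H\right) \left(\frac{2}{3} + H\right)$ ($k{\left(H \right)} = \left(H - 5\right) \left(\frac{2}{3} + H\right) = \left(-5 + H\right) \left(\frac{2}{3} + H\right)$)
$t = - \frac{11}{6}$ ($t = \left(-3\right) \left(- \frac{1}{6}\right) + 7 \left(- \frac{1}{3}\right) = \frac{1}{2} - \frac{7}{3} = - \frac{11}{6} \approx -1.8333$)
$t \left(\frac{k{\left(3 \right)}}{-160} - \frac{99}{-202}\right) = - \frac{11 \left(\frac{- \frac{10}{3} + 3^{2} - 13}{-160} - \frac{99}{-202}\right)}{6} = - \frac{11 \left(\left(- \frac{10}{3} + 9 - 13\right) \left(- \frac{1}{160}\right) - - \frac{99}{202}\right)}{6} = - \frac{11 \left(\left(- \frac{22}{3}\right) \left(- \frac{1}{160}\right) + \frac{99}{202}\right)}{6} = - \frac{11 \left(\frac{11}{240} + \frac{99}{202}\right)}{6} = \left(- \frac{11}{6}\right) \frac{12991}{24240} = - \frac{142901}{145440}$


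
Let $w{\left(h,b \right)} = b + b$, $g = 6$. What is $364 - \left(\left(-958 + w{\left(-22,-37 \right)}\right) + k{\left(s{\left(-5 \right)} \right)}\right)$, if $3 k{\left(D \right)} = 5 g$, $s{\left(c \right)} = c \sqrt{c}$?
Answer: $1386$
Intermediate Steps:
$s{\left(c \right)} = c^{\frac{3}{2}}$
$w{\left(h,b \right)} = 2 b$
$k{\left(D \right)} = 10$ ($k{\left(D \right)} = \frac{5 \cdot 6}{3} = \frac{1}{3} \cdot 30 = 10$)
$364 - \left(\left(-958 + w{\left(-22,-37 \right)}\right) + k{\left(s{\left(-5 \right)} \right)}\right) = 364 - \left(\left(-958 + 2 \left(-37\right)\right) + 10\right) = 364 - \left(\left(-958 - 74\right) + 10\right) = 364 - \left(-1032 + 10\right) = 364 - -1022 = 364 + 1022 = 1386$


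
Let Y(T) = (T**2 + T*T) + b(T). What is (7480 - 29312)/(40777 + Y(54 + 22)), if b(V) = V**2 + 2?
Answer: -21832/58107 ≈ -0.37572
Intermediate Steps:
b(V) = 2 + V**2
Y(T) = 2 + 3*T**2 (Y(T) = (T**2 + T*T) + (2 + T**2) = (T**2 + T**2) + (2 + T**2) = 2*T**2 + (2 + T**2) = 2 + 3*T**2)
(7480 - 29312)/(40777 + Y(54 + 22)) = (7480 - 29312)/(40777 + (2 + 3*(54 + 22)**2)) = -21832/(40777 + (2 + 3*76**2)) = -21832/(40777 + (2 + 3*5776)) = -21832/(40777 + (2 + 17328)) = -21832/(40777 + 17330) = -21832/58107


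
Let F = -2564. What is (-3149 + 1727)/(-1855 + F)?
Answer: 158/491 ≈ 0.32179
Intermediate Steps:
(-3149 + 1727)/(-1855 + F) = (-3149 + 1727)/(-1855 - 2564) = -1422/(-4419) = -1422*(-1/4419) = 158/491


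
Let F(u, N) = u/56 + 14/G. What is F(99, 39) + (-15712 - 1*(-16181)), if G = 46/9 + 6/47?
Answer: 7344005/15512 ≈ 473.44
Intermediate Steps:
G = 2216/423 (G = 46*(⅑) + 6*(1/47) = 46/9 + 6/47 = 2216/423 ≈ 5.2388)
F(u, N) = 2961/1108 + u/56 (F(u, N) = u/56 + 14/(2216/423) = u*(1/56) + 14*(423/2216) = u/56 + 2961/1108 = 2961/1108 + u/56)
F(99, 39) + (-15712 - 1*(-16181)) = (2961/1108 + (1/56)*99) + (-15712 - 1*(-16181)) = (2961/1108 + 99/56) + (-15712 + 16181) = 68877/15512 + 469 = 7344005/15512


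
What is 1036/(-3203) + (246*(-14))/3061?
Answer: -14202328/9804383 ≈ -1.4486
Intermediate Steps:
1036/(-3203) + (246*(-14))/3061 = 1036*(-1/3203) - 3444*1/3061 = -1036/3203 - 3444/3061 = -14202328/9804383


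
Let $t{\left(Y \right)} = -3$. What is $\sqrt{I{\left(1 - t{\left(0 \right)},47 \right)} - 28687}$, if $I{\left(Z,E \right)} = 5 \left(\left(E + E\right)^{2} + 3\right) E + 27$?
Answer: $\sqrt{2048505} \approx 1431.3$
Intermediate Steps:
$I{\left(Z,E \right)} = 27 + E \left(15 + 20 E^{2}\right)$ ($I{\left(Z,E \right)} = 5 \left(\left(2 E\right)^{2} + 3\right) E + 27 = 5 \left(4 E^{2} + 3\right) E + 27 = 5 \left(3 + 4 E^{2}\right) E + 27 = \left(15 + 20 E^{2}\right) E + 27 = E \left(15 + 20 E^{2}\right) + 27 = 27 + E \left(15 + 20 E^{2}\right)$)
$\sqrt{I{\left(1 - t{\left(0 \right)},47 \right)} - 28687} = \sqrt{\left(27 + 15 \cdot 47 + 20 \cdot 47^{3}\right) - 28687} = \sqrt{\left(27 + 705 + 20 \cdot 103823\right) - 28687} = \sqrt{\left(27 + 705 + 2076460\right) - 28687} = \sqrt{2077192 - 28687} = \sqrt{2048505}$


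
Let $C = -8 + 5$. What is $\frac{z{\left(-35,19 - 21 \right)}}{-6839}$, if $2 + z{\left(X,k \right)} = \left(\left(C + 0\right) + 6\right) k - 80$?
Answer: $\frac{88}{6839} \approx 0.012867$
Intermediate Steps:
$C = -3$
$z{\left(X,k \right)} = -82 + 3 k$ ($z{\left(X,k \right)} = -2 + \left(\left(\left(-3 + 0\right) + 6\right) k - 80\right) = -2 + \left(\left(-3 + 6\right) k - 80\right) = -2 + \left(3 k - 80\right) = -2 + \left(-80 + 3 k\right) = -82 + 3 k$)
$\frac{z{\left(-35,19 - 21 \right)}}{-6839} = \frac{-82 + 3 \left(19 - 21\right)}{-6839} = \left(-82 + 3 \left(-2\right)\right) \left(- \frac{1}{6839}\right) = \left(-82 - 6\right) \left(- \frac{1}{6839}\right) = \left(-88\right) \left(- \frac{1}{6839}\right) = \frac{88}{6839}$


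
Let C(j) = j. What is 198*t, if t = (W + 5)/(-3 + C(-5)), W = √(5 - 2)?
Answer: -495/4 - 99*√3/4 ≈ -166.62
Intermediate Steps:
W = √3 ≈ 1.7320
t = -5/8 - √3/8 (t = (√3 + 5)/(-3 - 5) = (5 + √3)/(-8) = (5 + √3)*(-⅛) = -5/8 - √3/8 ≈ -0.84151)
198*t = 198*(-5/8 - √3/8) = -495/4 - 99*√3/4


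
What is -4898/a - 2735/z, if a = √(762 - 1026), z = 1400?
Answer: -547/280 + 2449*I*√66/66 ≈ -1.9536 + 301.45*I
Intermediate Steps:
a = 2*I*√66 (a = √(-264) = 2*I*√66 ≈ 16.248*I)
-4898/a - 2735/z = -4898*(-I*√66/132) - 2735/1400 = -(-2449)*I*√66/66 - 2735*1/1400 = 2449*I*√66/66 - 547/280 = -547/280 + 2449*I*√66/66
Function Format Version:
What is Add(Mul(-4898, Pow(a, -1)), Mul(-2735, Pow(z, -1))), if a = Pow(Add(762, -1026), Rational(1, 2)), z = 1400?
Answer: Add(Rational(-547, 280), Mul(Rational(2449, 66), I, Pow(66, Rational(1, 2)))) ≈ Add(-1.9536, Mul(301.45, I))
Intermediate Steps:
a = Mul(2, I, Pow(66, Rational(1, 2))) (a = Pow(-264, Rational(1, 2)) = Mul(2, I, Pow(66, Rational(1, 2))) ≈ Mul(16.248, I))
Add(Mul(-4898, Pow(a, -1)), Mul(-2735, Pow(z, -1))) = Add(Mul(-4898, Pow(Mul(2, I, Pow(66, Rational(1, 2))), -1)), Mul(-2735, Pow(1400, -1))) = Add(Mul(-4898, Mul(Rational(-1, 132), I, Pow(66, Rational(1, 2)))), Mul(-2735, Rational(1, 1400))) = Add(Mul(Rational(2449, 66), I, Pow(66, Rational(1, 2))), Rational(-547, 280)) = Add(Rational(-547, 280), Mul(Rational(2449, 66), I, Pow(66, Rational(1, 2))))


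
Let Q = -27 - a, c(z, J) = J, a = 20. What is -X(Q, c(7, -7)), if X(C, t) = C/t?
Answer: -47/7 ≈ -6.7143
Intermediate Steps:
Q = -47 (Q = -27 - 1*20 = -27 - 20 = -47)
-X(Q, c(7, -7)) = -(-47)/(-7) = -(-47)*(-1)/7 = -1*47/7 = -47/7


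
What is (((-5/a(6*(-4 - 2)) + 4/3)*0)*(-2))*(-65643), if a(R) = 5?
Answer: 0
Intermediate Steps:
(((-5/a(6*(-4 - 2)) + 4/3)*0)*(-2))*(-65643) = (((-5/5 + 4/3)*0)*(-2))*(-65643) = (((-5*⅕ + 4*(⅓))*0)*(-2))*(-65643) = (((-1 + 4/3)*0)*(-2))*(-65643) = (((⅓)*0)*(-2))*(-65643) = (0*(-2))*(-65643) = 0*(-65643) = 0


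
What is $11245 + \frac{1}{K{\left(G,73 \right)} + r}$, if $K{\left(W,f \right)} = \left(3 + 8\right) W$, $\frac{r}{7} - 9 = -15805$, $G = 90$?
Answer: $\frac{1232249589}{109582} \approx 11245.0$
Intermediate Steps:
$r = -110572$ ($r = 63 + 7 \left(-15805\right) = 63 - 110635 = -110572$)
$K{\left(W,f \right)} = 11 W$
$11245 + \frac{1}{K{\left(G,73 \right)} + r} = 11245 + \frac{1}{11 \cdot 90 - 110572} = 11245 + \frac{1}{990 - 110572} = 11245 + \frac{1}{-109582} = 11245 - \frac{1}{109582} = \frac{1232249589}{109582}$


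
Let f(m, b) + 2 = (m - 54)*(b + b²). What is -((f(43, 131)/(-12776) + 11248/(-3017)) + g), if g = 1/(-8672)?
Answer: -466300751811/41782988128 ≈ -11.160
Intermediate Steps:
f(m, b) = -2 + (-54 + m)*(b + b²) (f(m, b) = -2 + (m - 54)*(b + b²) = -2 + (-54 + m)*(b + b²))
g = -1/8672 ≈ -0.00011531
-((f(43, 131)/(-12776) + 11248/(-3017)) + g) = -(((-2 - 54*131 - 54*131² + 131*43 + 43*131²)/(-12776) + 11248/(-3017)) - 1/8672) = -(((-2 - 7074 - 54*17161 + 5633 + 43*17161)*(-1/12776) + 11248*(-1/3017)) - 1/8672) = -(((-2 - 7074 - 926694 + 5633 + 737923)*(-1/12776) - 11248/3017) - 1/8672) = -((-190214*(-1/12776) - 11248/3017) - 1/8672) = -((95107/6388 - 11248/3017) - 1/8672) = -(215085595/19272596 - 1/8672) = -1*466300751811/41782988128 = -466300751811/41782988128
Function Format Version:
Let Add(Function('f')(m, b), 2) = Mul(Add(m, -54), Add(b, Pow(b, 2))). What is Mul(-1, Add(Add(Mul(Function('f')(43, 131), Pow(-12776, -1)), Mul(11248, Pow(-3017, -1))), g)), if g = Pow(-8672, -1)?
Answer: Rational(-466300751811, 41782988128) ≈ -11.160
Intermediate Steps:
Function('f')(m, b) = Add(-2, Mul(Add(-54, m), Add(b, Pow(b, 2)))) (Function('f')(m, b) = Add(-2, Mul(Add(m, -54), Add(b, Pow(b, 2)))) = Add(-2, Mul(Add(-54, m), Add(b, Pow(b, 2)))))
g = Rational(-1, 8672) ≈ -0.00011531
Mul(-1, Add(Add(Mul(Function('f')(43, 131), Pow(-12776, -1)), Mul(11248, Pow(-3017, -1))), g)) = Mul(-1, Add(Add(Mul(Add(-2, Mul(-54, 131), Mul(-54, Pow(131, 2)), Mul(131, 43), Mul(43, Pow(131, 2))), Pow(-12776, -1)), Mul(11248, Pow(-3017, -1))), Rational(-1, 8672))) = Mul(-1, Add(Add(Mul(Add(-2, -7074, Mul(-54, 17161), 5633, Mul(43, 17161)), Rational(-1, 12776)), Mul(11248, Rational(-1, 3017))), Rational(-1, 8672))) = Mul(-1, Add(Add(Mul(Add(-2, -7074, -926694, 5633, 737923), Rational(-1, 12776)), Rational(-11248, 3017)), Rational(-1, 8672))) = Mul(-1, Add(Add(Mul(-190214, Rational(-1, 12776)), Rational(-11248, 3017)), Rational(-1, 8672))) = Mul(-1, Add(Add(Rational(95107, 6388), Rational(-11248, 3017)), Rational(-1, 8672))) = Mul(-1, Add(Rational(215085595, 19272596), Rational(-1, 8672))) = Mul(-1, Rational(466300751811, 41782988128)) = Rational(-466300751811, 41782988128)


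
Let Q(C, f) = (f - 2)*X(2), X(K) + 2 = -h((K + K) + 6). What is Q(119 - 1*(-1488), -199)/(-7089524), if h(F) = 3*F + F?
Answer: -4221/3544762 ≈ -0.0011908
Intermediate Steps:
h(F) = 4*F
X(K) = -26 - 8*K (X(K) = -2 - 4*((K + K) + 6) = -2 - 4*(2*K + 6) = -2 - 4*(6 + 2*K) = -2 - (24 + 8*K) = -2 + (-24 - 8*K) = -26 - 8*K)
Q(C, f) = 84 - 42*f (Q(C, f) = (f - 2)*(-26 - 8*2) = (-2 + f)*(-26 - 16) = (-2 + f)*(-42) = 84 - 42*f)
Q(119 - 1*(-1488), -199)/(-7089524) = (84 - 42*(-199))/(-7089524) = (84 + 8358)*(-1/7089524) = 8442*(-1/7089524) = -4221/3544762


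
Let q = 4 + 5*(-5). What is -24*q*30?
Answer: 15120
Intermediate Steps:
q = -21 (q = 4 - 25 = -21)
-24*q*30 = -24*(-21)*30 = 504*30 = 15120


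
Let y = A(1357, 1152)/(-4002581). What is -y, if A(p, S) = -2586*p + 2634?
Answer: -3506568/4002581 ≈ -0.87608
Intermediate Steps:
A(p, S) = 2634 - 2586*p
y = 3506568/4002581 (y = (2634 - 2586*1357)/(-4002581) = (2634 - 3509202)*(-1/4002581) = -3506568*(-1/4002581) = 3506568/4002581 ≈ 0.87608)
-y = -1*3506568/4002581 = -3506568/4002581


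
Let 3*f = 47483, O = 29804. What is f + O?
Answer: 136895/3 ≈ 45632.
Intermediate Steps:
f = 47483/3 (f = (⅓)*47483 = 47483/3 ≈ 15828.)
f + O = 47483/3 + 29804 = 136895/3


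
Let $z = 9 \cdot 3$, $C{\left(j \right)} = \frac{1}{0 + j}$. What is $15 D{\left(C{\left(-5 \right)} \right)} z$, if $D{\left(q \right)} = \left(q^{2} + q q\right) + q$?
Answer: $- \frac{243}{5} \approx -48.6$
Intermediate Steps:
$C{\left(j \right)} = \frac{1}{j}$
$D{\left(q \right)} = q + 2 q^{2}$ ($D{\left(q \right)} = \left(q^{2} + q^{2}\right) + q = 2 q^{2} + q = q + 2 q^{2}$)
$z = 27$
$15 D{\left(C{\left(-5 \right)} \right)} z = 15 \frac{1 + \frac{2}{-5}}{-5} \cdot 27 = 15 \left(- \frac{1 + 2 \left(- \frac{1}{5}\right)}{5}\right) 27 = 15 \left(- \frac{1 - \frac{2}{5}}{5}\right) 27 = 15 \left(\left(- \frac{1}{5}\right) \frac{3}{5}\right) 27 = 15 \left(- \frac{3}{25}\right) 27 = \left(- \frac{9}{5}\right) 27 = - \frac{243}{5}$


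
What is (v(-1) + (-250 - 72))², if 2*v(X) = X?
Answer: 416025/4 ≈ 1.0401e+5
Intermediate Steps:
v(X) = X/2
(v(-1) + (-250 - 72))² = ((½)*(-1) + (-250 - 72))² = (-½ - 322)² = (-645/2)² = 416025/4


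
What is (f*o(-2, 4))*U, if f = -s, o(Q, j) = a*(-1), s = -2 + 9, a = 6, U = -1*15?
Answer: -630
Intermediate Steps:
U = -15
s = 7
o(Q, j) = -6 (o(Q, j) = 6*(-1) = -6)
f = -7 (f = -1*7 = -7)
(f*o(-2, 4))*U = -7*(-6)*(-15) = 42*(-15) = -630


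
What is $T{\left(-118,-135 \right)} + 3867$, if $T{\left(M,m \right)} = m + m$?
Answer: $3597$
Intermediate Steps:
$T{\left(M,m \right)} = 2 m$
$T{\left(-118,-135 \right)} + 3867 = 2 \left(-135\right) + 3867 = -270 + 3867 = 3597$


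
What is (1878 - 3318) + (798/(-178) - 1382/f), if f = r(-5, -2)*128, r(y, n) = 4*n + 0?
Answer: -65760709/45568 ≈ -1443.1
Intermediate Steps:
r(y, n) = 4*n
f = -1024 (f = (4*(-2))*128 = -8*128 = -1024)
(1878 - 3318) + (798/(-178) - 1382/f) = (1878 - 3318) + (798/(-178) - 1382/(-1024)) = -1440 + (798*(-1/178) - 1382*(-1/1024)) = -1440 + (-399/89 + 691/512) = -1440 - 142789/45568 = -65760709/45568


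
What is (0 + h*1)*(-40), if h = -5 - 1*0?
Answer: 200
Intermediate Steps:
h = -5 (h = -5 + 0 = -5)
(0 + h*1)*(-40) = (0 - 5*1)*(-40) = (0 - 5)*(-40) = -5*(-40) = 200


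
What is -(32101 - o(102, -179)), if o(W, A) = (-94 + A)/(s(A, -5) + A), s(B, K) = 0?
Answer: -5745806/179 ≈ -32099.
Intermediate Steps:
o(W, A) = (-94 + A)/A (o(W, A) = (-94 + A)/(0 + A) = (-94 + A)/A)
-(32101 - o(102, -179)) = -(32101 - (-94 - 179)/(-179)) = -(32101 - (-1)*(-273)/179) = -(32101 - 1*273/179) = -(32101 - 273/179) = -1*5745806/179 = -5745806/179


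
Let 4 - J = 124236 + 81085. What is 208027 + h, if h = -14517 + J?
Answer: -11807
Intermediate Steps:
J = -205317 (J = 4 - (124236 + 81085) = 4 - 1*205321 = 4 - 205321 = -205317)
h = -219834 (h = -14517 - 205317 = -219834)
208027 + h = 208027 - 219834 = -11807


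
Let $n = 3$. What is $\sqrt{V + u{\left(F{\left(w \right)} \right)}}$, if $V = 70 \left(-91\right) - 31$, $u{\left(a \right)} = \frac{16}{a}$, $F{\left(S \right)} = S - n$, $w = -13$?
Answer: $i \sqrt{6402} \approx 80.012 i$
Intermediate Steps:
$F{\left(S \right)} = -3 + S$ ($F{\left(S \right)} = S - 3 = -3 + S$)
$V = -6401$ ($V = -6370 - 31 = -6401$)
$\sqrt{V + u{\left(F{\left(w \right)} \right)}} = \sqrt{-6401 + \frac{16}{-3 - 13}} = \sqrt{-6401 + \frac{16}{-16}} = \sqrt{-6401 + 16 \left(- \frac{1}{16}\right)} = \sqrt{-6401 - 1} = \sqrt{-6402} = i \sqrt{6402}$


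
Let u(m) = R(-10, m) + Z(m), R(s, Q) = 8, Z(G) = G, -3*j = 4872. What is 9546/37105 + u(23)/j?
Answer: 14352449/60258520 ≈ 0.23818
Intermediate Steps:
j = -1624 (j = -⅓*4872 = -1624)
u(m) = 8 + m
9546/37105 + u(23)/j = 9546/37105 + (8 + 23)/(-1624) = 9546*(1/37105) + 31*(-1/1624) = 9546/37105 - 31/1624 = 14352449/60258520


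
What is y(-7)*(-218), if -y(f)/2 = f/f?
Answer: 436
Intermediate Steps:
y(f) = -2 (y(f) = -2*f/f = -2*1 = -2)
y(-7)*(-218) = -2*(-218) = 436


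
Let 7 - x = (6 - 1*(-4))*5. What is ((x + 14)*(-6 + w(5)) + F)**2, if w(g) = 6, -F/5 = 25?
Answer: 15625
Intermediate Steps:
F = -125 (F = -5*25 = -125)
x = -43 (x = 7 - (6 - 1*(-4))*5 = 7 - (6 + 4)*5 = 7 - 10*5 = 7 - 1*50 = 7 - 50 = -43)
((x + 14)*(-6 + w(5)) + F)**2 = ((-43 + 14)*(-6 + 6) - 125)**2 = (-29*0 - 125)**2 = (0 - 125)**2 = (-125)**2 = 15625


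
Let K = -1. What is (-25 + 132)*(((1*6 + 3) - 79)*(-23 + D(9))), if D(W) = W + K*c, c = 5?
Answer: 142310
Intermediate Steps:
D(W) = -5 + W (D(W) = W - 1*5 = W - 5 = -5 + W)
(-25 + 132)*(((1*6 + 3) - 79)*(-23 + D(9))) = (-25 + 132)*(((1*6 + 3) - 79)*(-23 + (-5 + 9))) = 107*(((6 + 3) - 79)*(-23 + 4)) = 107*((9 - 79)*(-19)) = 107*(-70*(-19)) = 107*1330 = 142310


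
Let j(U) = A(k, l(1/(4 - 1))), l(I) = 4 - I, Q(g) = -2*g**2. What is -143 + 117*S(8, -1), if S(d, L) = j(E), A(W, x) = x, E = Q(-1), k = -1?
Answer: 286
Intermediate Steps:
E = -2 (E = -2*(-1)**2 = -2*1 = -2)
j(U) = 11/3 (j(U) = 4 - 1/(4 - 1) = 4 - 1/3 = 11/3)
S(d, L) = 11/3
-143 + 117*S(8, -1) = -143 + 117*(11/3) = -143 + 429 = 286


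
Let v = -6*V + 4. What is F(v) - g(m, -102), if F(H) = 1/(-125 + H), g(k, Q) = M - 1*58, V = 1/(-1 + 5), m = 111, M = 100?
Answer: -10292/245 ≈ -42.008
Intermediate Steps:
V = ¼ (V = 1/4 = ¼ ≈ 0.25000)
g(k, Q) = 42 (g(k, Q) = 100 - 1*58 = 100 - 58 = 42)
v = 5/2 (v = -6*¼ + 4 = -3/2 + 4 = 5/2 ≈ 2.5000)
F(v) - g(m, -102) = 1/(-125 + 5/2) - 1*42 = 1/(-245/2) - 42 = -2/245 - 42 = -10292/245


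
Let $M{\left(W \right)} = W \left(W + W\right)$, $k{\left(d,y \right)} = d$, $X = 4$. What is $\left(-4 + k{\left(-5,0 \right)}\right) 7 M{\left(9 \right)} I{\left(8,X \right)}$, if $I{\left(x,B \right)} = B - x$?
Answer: $40824$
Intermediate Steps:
$M{\left(W \right)} = 2 W^{2}$ ($M{\left(W \right)} = W 2 W = 2 W^{2}$)
$\left(-4 + k{\left(-5,0 \right)}\right) 7 M{\left(9 \right)} I{\left(8,X \right)} = \left(-4 - 5\right) 7 \cdot 2 \cdot 9^{2} \left(4 - 8\right) = \left(-9\right) 7 \cdot 2 \cdot 81 \left(4 - 8\right) = \left(-63\right) 162 \left(-4\right) = \left(-10206\right) \left(-4\right) = 40824$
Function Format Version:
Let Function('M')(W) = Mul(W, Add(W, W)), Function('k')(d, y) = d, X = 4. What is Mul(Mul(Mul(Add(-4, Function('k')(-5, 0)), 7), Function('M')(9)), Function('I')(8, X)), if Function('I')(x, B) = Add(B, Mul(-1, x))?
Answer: 40824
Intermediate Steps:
Function('M')(W) = Mul(2, Pow(W, 2)) (Function('M')(W) = Mul(W, Mul(2, W)) = Mul(2, Pow(W, 2)))
Mul(Mul(Mul(Add(-4, Function('k')(-5, 0)), 7), Function('M')(9)), Function('I')(8, X)) = Mul(Mul(Mul(Add(-4, -5), 7), Mul(2, Pow(9, 2))), Add(4, Mul(-1, 8))) = Mul(Mul(Mul(-9, 7), Mul(2, 81)), Add(4, -8)) = Mul(Mul(-63, 162), -4) = Mul(-10206, -4) = 40824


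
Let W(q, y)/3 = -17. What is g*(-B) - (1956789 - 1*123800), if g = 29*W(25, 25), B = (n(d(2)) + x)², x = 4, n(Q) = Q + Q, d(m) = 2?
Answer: -1738333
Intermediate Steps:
n(Q) = 2*Q
W(q, y) = -51 (W(q, y) = 3*(-17) = -51)
B = 64 (B = (2*2 + 4)² = (4 + 4)² = 8² = 64)
g = -1479 (g = 29*(-51) = -1479)
g*(-B) - (1956789 - 1*123800) = -(-1479)*64 - (1956789 - 1*123800) = -1479*(-64) - (1956789 - 123800) = 94656 - 1*1832989 = 94656 - 1832989 = -1738333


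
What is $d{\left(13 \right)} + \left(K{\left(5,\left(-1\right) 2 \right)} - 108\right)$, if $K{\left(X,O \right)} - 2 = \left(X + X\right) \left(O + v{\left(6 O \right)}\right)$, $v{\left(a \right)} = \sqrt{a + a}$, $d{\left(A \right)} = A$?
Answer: $-113 + 20 i \sqrt{6} \approx -113.0 + 48.99 i$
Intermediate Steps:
$v{\left(a \right)} = \sqrt{2} \sqrt{a}$ ($v{\left(a \right)} = \sqrt{2 a} = \sqrt{2} \sqrt{a}$)
$K{\left(X,O \right)} = 2 + 2 X \left(O + 2 \sqrt{3} \sqrt{O}\right)$ ($K{\left(X,O \right)} = 2 + \left(X + X\right) \left(O + \sqrt{2} \sqrt{6 O}\right) = 2 + 2 X \left(O + \sqrt{2} \sqrt{6} \sqrt{O}\right) = 2 + 2 X \left(O + 2 \sqrt{3} \sqrt{O}\right)$)
$d{\left(13 \right)} + \left(K{\left(5,\left(-1\right) 2 \right)} - 108\right) = 13 - \left(106 - 20 \sqrt{3} \sqrt{\left(-1\right) 2} - 2 \left(\left(-1\right) 2\right) 5\right) = 13 - \left(126 - 20 \sqrt{3} \sqrt{-2}\right) = 13 - \left(126 - 20 \sqrt{3} i \sqrt{2}\right) = 13 - \left(126 - 20 i \sqrt{6}\right) = -113 + 20 i \sqrt{6}$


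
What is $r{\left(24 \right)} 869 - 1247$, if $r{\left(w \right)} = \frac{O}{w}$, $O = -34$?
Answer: $- \frac{29737}{12} \approx -2478.1$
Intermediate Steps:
$r{\left(w \right)} = - \frac{34}{w}$
$r{\left(24 \right)} 869 - 1247 = - \frac{34}{24} \cdot 869 - 1247 = \left(-34\right) \frac{1}{24} \cdot 869 - 1247 = \left(- \frac{17}{12}\right) 869 - 1247 = - \frac{14773}{12} - 1247 = - \frac{29737}{12}$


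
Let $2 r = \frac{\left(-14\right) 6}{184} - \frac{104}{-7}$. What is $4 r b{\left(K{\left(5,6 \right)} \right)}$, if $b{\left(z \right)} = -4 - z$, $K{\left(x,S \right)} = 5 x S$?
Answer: $- \frac{102014}{23} \approx -4435.4$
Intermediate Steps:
$K{\left(x,S \right)} = 5 S x$
$r = \frac{4637}{644}$ ($r = \frac{\frac{\left(-14\right) 6}{184} - \frac{104}{-7}}{2} = \frac{\left(-84\right) \frac{1}{184} - - \frac{104}{7}}{2} = \frac{- \frac{21}{46} + \frac{104}{7}}{2} = \frac{1}{2} \cdot \frac{4637}{322} = \frac{4637}{644} \approx 7.2003$)
$4 r b{\left(K{\left(5,6 \right)} \right)} = 4 \cdot \frac{4637}{644} \left(-4 - 5 \cdot 6 \cdot 5\right) = \frac{4637 \left(-4 - 150\right)}{161} = \frac{4637}{161} \left(-154\right) = - \frac{102014}{23}$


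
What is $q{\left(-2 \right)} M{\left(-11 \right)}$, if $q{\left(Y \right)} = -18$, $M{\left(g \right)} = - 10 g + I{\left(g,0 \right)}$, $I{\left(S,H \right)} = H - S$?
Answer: $-2178$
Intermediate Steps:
$M{\left(g \right)} = - 11 g$ ($M{\left(g \right)} = - 10 g + \left(0 - g\right) = - 10 g - g = - 11 g$)
$q{\left(-2 \right)} M{\left(-11 \right)} = - 18 \left(\left(-11\right) \left(-11\right)\right) = \left(-18\right) 121 = -2178$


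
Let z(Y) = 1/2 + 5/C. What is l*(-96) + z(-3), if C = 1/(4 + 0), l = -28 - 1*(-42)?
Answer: -2647/2 ≈ -1323.5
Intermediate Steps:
l = 14 (l = -28 + 42 = 14)
C = ¼ (C = 1/4 = ¼ ≈ 0.25000)
z(Y) = 41/2 (z(Y) = 1/2 + 5/(¼) = 1*(½) + 5*4 = ½ + 20 = 41/2)
l*(-96) + z(-3) = 14*(-96) + 41/2 = -1344 + 41/2 = -2647/2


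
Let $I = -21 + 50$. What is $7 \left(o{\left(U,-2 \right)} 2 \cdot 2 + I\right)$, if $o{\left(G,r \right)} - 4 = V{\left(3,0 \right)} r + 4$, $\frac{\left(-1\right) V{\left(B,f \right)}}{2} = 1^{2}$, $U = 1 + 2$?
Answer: $539$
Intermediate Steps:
$U = 3$
$V{\left(B,f \right)} = -2$ ($V{\left(B,f \right)} = - 2 \cdot 1^{2} = \left(-2\right) 1 = -2$)
$o{\left(G,r \right)} = 8 - 2 r$ ($o{\left(G,r \right)} = 4 - \left(-4 + 2 r\right) = 8 - 2 r$)
$I = 29$
$7 \left(o{\left(U,-2 \right)} 2 \cdot 2 + I\right) = 7 \left(\left(8 - -4\right) 2 \cdot 2 + 29\right) = 7 \left(\left(8 + 4\right) 2 \cdot 2 + 29\right) = 7 \left(12 \cdot 2 \cdot 2 + 29\right) = 7 \left(24 \cdot 2 + 29\right) = 7 \left(48 + 29\right) = 7 \cdot 77 = 539$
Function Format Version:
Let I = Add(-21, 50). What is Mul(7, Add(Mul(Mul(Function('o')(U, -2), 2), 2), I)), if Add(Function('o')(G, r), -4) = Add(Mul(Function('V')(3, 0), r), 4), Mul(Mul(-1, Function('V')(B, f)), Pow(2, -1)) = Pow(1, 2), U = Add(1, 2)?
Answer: 539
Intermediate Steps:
U = 3
Function('V')(B, f) = -2 (Function('V')(B, f) = Mul(-2, Pow(1, 2)) = Mul(-2, 1) = -2)
Function('o')(G, r) = Add(8, Mul(-2, r)) (Function('o')(G, r) = Add(4, Add(Mul(-2, r), 4)) = Add(4, Add(4, Mul(-2, r))) = Add(8, Mul(-2, r)))
I = 29
Mul(7, Add(Mul(Mul(Function('o')(U, -2), 2), 2), I)) = Mul(7, Add(Mul(Mul(Add(8, Mul(-2, -2)), 2), 2), 29)) = Mul(7, Add(Mul(Mul(Add(8, 4), 2), 2), 29)) = Mul(7, Add(Mul(Mul(12, 2), 2), 29)) = Mul(7, Add(Mul(24, 2), 29)) = Mul(7, Add(48, 29)) = Mul(7, 77) = 539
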